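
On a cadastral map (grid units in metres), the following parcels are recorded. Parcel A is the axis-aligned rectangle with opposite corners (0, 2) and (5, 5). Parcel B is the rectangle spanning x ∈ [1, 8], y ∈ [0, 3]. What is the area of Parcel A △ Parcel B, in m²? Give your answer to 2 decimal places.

|Parcel A∩Parcel B|: x∈[1,5], y∈[2,3] → 4·1 = 4.
|Parcel A △ Parcel B| = |Parcel A| + |Parcel B| − 2·|Parcel A∩Parcel B| = 15 + 21 − 8 = 28.00.

28.00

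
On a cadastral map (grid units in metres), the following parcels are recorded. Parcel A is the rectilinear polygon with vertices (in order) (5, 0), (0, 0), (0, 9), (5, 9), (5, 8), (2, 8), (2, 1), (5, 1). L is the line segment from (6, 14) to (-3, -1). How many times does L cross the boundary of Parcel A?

The segment meets the boundary at (0,4), (2,7.333), (2.4,8), (3,9).

4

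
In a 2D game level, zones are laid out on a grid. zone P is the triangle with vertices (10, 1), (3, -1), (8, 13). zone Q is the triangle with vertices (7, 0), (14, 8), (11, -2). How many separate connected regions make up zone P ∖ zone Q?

1

zone P ∖ zone Q is a single connected region.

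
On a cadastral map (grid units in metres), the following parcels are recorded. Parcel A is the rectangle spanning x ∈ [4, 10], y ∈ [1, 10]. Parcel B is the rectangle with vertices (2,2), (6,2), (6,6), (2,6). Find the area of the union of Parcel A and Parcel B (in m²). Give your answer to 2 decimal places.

By inclusion–exclusion:
Individual areas: |Parcel A| = 54, |Parcel B| = 16.
|Parcel A∩Parcel B|: x∈[4,6], y∈[2,6] → 2·4 = 8.
|Parcel A ∪ Parcel B| = 70 − 8 = 62.00.

62.00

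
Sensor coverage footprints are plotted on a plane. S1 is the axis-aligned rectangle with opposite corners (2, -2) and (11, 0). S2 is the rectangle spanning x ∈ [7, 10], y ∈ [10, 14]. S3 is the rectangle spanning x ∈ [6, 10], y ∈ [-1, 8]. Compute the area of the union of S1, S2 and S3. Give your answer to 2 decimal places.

62.00

By inclusion–exclusion:
Individual areas: |S1| = 18, |S2| = 12, |S3| = 36.
|S1∩S2| = 0 (no overlap).
|S1∩S3|: x∈[6,10], y∈[-1,0] → 4·1 = 4.
|S2∩S3| = 0 (no overlap).
|S1∩S2∩S3| = 0.
|S1 ∪ S2 ∪ S3| = 66 − 4 + 0 = 62.00.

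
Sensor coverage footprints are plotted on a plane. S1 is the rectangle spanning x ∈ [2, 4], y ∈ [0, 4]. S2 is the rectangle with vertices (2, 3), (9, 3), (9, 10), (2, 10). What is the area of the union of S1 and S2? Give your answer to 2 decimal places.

55.00

By inclusion–exclusion:
Individual areas: |S1| = 8, |S2| = 49.
|S1∩S2|: x∈[2,4], y∈[3,4] → 2·1 = 2.
|S1 ∪ S2| = 57 − 2 = 55.00.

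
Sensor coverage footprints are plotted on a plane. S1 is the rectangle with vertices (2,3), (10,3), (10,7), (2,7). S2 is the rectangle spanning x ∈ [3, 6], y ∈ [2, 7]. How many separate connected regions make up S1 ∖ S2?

2

S1 ∖ S2 splits into 2 disjoint pieces (area 16, area 4).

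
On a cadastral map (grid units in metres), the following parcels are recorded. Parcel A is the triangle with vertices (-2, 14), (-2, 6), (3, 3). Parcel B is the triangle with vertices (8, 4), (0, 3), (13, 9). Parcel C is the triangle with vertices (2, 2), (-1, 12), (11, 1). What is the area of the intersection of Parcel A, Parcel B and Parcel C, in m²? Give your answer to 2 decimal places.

0.48

The intersection is the polygon with vertices (2.48,4.144), (2.839,3.355), (2.483,3.31), (1.696,3.783).
By the shoelace formula its area is 0.48.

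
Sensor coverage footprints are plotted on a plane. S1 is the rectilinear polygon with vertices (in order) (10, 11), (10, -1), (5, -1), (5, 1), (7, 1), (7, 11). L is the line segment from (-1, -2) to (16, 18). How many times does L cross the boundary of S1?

The segment meets the boundary at (10,10.941), (7,7.412).

2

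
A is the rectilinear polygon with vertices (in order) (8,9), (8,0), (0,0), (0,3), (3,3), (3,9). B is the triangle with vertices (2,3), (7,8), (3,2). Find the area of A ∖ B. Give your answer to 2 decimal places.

|A| = 54, |A∩B| = 4.5.
|A ∖ B| = |A| − |A∩B| = 54 − 4.5 = 49.50.

49.50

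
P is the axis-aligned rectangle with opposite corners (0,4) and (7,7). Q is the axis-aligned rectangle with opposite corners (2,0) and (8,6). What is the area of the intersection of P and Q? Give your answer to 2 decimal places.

10.00

|P∩Q|: x∈[2,7], y∈[4,6] → 5·2 = 10.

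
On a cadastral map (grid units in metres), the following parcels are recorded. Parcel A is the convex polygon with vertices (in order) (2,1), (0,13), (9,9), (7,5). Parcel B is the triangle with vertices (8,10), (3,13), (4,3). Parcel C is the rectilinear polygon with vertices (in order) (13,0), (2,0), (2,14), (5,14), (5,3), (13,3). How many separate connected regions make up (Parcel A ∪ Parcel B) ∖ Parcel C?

(Parcel A ∪ Parcel B) ∖ Parcel C splits into 2 disjoint pieces (area 11.1111, area 19.4519).

2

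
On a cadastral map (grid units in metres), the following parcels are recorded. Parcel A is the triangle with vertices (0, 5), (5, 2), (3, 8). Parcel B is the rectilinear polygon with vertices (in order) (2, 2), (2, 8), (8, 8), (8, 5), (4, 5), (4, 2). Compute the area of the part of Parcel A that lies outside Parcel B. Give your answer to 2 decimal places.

4.40

|Parcel A| = 12, |Parcel A∩Parcel B| = 7.6.
|Parcel A ∖ Parcel B| = |Parcel A| − |Parcel A∩Parcel B| = 12 − 7.6 = 4.40.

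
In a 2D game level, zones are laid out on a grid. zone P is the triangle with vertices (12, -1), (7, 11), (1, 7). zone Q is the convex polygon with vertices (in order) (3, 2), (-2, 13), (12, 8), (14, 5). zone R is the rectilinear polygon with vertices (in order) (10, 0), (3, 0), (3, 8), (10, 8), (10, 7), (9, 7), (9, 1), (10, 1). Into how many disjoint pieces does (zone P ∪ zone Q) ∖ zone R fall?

1

(zone P ∪ zone Q) ∖ zone R is a single connected region.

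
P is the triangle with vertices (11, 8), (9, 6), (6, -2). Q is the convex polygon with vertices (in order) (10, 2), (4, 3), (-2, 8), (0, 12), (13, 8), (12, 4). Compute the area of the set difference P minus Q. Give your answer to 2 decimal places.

|P| = 5, |P∩Q| = 3.8175.
|P ∖ Q| = |P| − |P∩Q| = 5 − 3.8175 = 1.18.

1.18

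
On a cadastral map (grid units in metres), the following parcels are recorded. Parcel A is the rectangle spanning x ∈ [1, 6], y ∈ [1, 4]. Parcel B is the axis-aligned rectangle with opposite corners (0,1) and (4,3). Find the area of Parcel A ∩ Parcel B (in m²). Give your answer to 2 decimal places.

|Parcel A∩Parcel B|: x∈[1,4], y∈[1,3] → 3·2 = 6.

6.00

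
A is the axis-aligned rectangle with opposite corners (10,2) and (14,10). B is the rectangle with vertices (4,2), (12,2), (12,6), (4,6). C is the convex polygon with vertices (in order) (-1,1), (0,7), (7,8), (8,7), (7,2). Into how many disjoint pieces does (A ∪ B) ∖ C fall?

(A ∪ B) ∖ C is a single connected region.

1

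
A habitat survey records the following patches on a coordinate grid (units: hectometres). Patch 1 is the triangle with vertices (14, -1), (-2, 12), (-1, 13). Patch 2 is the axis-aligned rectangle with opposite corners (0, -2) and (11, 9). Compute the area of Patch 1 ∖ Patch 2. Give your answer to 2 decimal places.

|Patch 1| = 14.5, |Patch 1∩Patch 2| = 7.4233.
|Patch 1 ∖ Patch 2| = |Patch 1| − |Patch 1∩Patch 2| = 14.5 − 7.4233 = 7.08.

7.08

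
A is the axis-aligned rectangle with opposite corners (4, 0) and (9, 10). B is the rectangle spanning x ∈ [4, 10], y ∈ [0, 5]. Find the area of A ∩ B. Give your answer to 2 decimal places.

|A∩B|: x∈[4,9], y∈[0,5] → 5·5 = 25.

25.00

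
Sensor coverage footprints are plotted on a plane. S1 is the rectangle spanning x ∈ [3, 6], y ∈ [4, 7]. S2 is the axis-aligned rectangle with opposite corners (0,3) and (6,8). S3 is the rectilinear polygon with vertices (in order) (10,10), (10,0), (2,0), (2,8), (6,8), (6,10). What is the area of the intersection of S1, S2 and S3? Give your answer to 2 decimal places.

The intersection is the polygon with vertices (3,4), (3,7), (6,7), (6,4).
By the shoelace formula its area is 9.00.

9.00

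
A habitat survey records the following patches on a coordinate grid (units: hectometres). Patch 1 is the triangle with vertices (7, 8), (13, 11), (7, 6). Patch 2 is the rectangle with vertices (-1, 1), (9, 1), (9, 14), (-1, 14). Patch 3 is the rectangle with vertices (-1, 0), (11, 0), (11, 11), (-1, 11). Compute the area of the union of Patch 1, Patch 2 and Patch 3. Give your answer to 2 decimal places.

162.67

By inclusion–exclusion:
Individual areas: |Patch 1| = 6, |Patch 2| = 130, |Patch 3| = 132.
|Patch 1∩Patch 2| = 3.3333.
|Patch 1∩Patch 3| = 5.3333.
|Patch 2∩Patch 3|: x∈[-1,9], y∈[1,11] → 10·10 = 100.
|Patch 1∩Patch 2∩Patch 3| = 3.3333.
|Patch 1 ∪ Patch 2 ∪ Patch 3| = 268 − 108.6667 + 3.3333 = 162.67.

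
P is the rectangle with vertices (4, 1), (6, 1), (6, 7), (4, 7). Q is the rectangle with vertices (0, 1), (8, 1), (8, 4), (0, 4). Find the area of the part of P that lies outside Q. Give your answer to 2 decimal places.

|P∩Q|: x∈[4,6], y∈[1,4] → 2·3 = 6.
|P| = 12.
|P ∖ Q| = |P| − |P∩Q| = 12 − 6 = 6.00.

6.00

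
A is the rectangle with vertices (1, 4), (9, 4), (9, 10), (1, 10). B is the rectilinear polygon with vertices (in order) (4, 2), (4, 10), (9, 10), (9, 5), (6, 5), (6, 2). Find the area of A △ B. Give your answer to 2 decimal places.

25.00

|A| = 48, |B| = 31, |A∩B| = 27.
|A △ B| = |A| + |B| − 2·|A∩B| = 48 + 31 − 54 = 25.00.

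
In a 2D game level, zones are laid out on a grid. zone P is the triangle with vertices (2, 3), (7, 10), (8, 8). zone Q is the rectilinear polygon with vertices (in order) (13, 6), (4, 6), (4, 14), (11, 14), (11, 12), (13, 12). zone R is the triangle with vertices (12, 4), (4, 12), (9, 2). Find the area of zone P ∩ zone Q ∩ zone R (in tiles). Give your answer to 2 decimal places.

The intersection is the polygon with vertices (6.588,6.824), (5.824,8.353), (6.583,9.417), (8,8).
By the shoelace formula its area is 2.82.

2.82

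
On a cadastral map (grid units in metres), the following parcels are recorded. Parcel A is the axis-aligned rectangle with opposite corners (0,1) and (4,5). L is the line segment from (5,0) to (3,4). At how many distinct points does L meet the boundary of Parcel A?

1

The segment meets the boundary at (4,2).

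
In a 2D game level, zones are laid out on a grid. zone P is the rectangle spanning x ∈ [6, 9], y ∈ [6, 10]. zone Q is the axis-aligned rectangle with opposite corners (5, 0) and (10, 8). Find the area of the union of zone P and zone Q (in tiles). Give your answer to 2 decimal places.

By inclusion–exclusion:
Individual areas: |zone P| = 12, |zone Q| = 40.
|zone P∩zone Q|: x∈[6,9], y∈[6,8] → 3·2 = 6.
|zone P ∪ zone Q| = 52 − 6 = 46.00.

46.00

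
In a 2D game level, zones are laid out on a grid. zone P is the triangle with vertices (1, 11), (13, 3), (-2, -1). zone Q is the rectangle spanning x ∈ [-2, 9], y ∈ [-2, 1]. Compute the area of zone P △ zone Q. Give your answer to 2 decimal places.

|zone P| = 84, |zone Q| = 33, |zone P∩zone Q| = 7.
|zone P △ zone Q| = |zone P| + |zone Q| − 2·|zone P∩zone Q| = 84 + 33 − 14 = 103.00.

103.00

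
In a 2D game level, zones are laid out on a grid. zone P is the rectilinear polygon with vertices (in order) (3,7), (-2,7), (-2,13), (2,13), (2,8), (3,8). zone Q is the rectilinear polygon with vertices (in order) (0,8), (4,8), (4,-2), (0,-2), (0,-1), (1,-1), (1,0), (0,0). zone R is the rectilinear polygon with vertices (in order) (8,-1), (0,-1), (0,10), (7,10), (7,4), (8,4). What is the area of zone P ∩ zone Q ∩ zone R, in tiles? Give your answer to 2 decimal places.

3.00

The intersection is the polygon with vertices (0,8), (2,8), (3,8), (3,7), (0,7).
By the shoelace formula its area is 3.00.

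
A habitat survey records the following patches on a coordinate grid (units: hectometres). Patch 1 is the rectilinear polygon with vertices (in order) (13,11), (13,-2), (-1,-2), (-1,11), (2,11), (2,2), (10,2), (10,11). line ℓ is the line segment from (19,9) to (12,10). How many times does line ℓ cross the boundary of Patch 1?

The segment meets the boundary at (13,9.857).

1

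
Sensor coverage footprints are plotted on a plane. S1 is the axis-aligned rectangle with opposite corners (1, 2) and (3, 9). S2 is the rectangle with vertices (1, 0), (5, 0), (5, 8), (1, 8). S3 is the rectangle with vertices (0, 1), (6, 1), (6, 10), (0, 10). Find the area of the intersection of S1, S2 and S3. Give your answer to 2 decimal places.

12.00

The intersection is the polygon with vertices (1,2), (1,8), (3,8), (3,2).
By the shoelace formula its area is 12.00.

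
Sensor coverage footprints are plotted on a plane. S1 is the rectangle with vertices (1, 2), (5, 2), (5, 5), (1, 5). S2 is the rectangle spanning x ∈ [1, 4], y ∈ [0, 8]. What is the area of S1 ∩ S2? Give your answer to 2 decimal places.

9.00

|S1∩S2|: x∈[1,4], y∈[2,5] → 3·3 = 9.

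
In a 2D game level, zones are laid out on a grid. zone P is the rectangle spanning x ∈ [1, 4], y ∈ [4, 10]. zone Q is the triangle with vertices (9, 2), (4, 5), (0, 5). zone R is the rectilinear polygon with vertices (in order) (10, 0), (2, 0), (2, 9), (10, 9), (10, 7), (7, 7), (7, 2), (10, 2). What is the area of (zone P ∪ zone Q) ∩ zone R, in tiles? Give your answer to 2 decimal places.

|zone P ∪ zone Q| = 21.6667.
|(zone P ∪ zone Q) ∩ zone R| = 12.97.

12.97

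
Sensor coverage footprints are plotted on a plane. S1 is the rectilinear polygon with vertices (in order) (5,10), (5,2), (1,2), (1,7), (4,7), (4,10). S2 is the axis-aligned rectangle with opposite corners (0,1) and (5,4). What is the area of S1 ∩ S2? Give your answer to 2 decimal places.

The intersection is the polygon with vertices (5,2), (1,2), (1,4), (5,4).
By the shoelace formula its area is 8.00.

8.00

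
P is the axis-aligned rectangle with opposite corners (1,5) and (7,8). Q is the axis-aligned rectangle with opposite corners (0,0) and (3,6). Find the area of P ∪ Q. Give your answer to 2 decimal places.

34.00

By inclusion–exclusion:
Individual areas: |P| = 18, |Q| = 18.
|P∩Q|: x∈[1,3], y∈[5,6] → 2·1 = 2.
|P ∪ Q| = 36 − 2 = 34.00.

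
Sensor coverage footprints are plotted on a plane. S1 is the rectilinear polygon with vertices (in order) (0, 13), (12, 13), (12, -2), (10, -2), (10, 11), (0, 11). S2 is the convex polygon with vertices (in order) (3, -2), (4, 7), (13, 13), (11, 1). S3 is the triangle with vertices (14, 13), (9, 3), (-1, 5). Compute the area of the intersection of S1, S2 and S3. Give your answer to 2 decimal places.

The intersection is the polygon with vertices (10,10.867), (12,11.933), (12,9), (10,5).
By the shoelace formula its area is 8.80.

8.80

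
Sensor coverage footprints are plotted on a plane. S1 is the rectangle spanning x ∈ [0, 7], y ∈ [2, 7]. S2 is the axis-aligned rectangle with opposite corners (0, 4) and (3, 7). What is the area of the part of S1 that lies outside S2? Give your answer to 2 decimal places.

|S1∩S2|: x∈[0,3], y∈[4,7] → 3·3 = 9.
|S1| = 35.
|S1 ∖ S2| = |S1| − |S1∩S2| = 35 − 9 = 26.00.

26.00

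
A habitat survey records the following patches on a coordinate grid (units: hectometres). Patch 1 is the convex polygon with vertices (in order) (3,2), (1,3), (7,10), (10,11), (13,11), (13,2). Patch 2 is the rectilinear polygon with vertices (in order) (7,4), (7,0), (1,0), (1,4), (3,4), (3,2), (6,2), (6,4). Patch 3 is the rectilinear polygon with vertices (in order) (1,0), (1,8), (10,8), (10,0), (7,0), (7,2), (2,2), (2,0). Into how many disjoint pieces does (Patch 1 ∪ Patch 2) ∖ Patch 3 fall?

(Patch 1 ∪ Patch 2) ∖ Patch 3 splits into 2 disjoint pieces (area 36.2143, area 10).

2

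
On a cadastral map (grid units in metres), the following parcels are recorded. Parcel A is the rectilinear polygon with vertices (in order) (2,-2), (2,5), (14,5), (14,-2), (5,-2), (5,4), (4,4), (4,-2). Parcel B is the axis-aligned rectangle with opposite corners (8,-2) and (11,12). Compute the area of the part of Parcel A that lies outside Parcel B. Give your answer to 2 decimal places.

|Parcel A| = 78, |Parcel A∩Parcel B| = 21.
|Parcel A ∖ Parcel B| = |Parcel A| − |Parcel A∩Parcel B| = 78 − 21 = 57.00.

57.00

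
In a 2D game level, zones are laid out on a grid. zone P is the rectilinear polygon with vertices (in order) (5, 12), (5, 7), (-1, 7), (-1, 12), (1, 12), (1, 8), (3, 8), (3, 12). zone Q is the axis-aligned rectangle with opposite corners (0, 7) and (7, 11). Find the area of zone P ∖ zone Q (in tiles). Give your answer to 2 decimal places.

8.00

|zone P| = 22, |zone P∩zone Q| = 14.
|zone P ∖ zone Q| = |zone P| − |zone P∩zone Q| = 22 − 14 = 8.00.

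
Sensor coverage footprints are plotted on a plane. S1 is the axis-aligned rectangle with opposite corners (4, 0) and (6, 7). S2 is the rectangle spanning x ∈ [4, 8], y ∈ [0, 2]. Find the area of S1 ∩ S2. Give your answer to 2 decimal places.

4.00

|S1∩S2|: x∈[4,6], y∈[0,2] → 2·2 = 4.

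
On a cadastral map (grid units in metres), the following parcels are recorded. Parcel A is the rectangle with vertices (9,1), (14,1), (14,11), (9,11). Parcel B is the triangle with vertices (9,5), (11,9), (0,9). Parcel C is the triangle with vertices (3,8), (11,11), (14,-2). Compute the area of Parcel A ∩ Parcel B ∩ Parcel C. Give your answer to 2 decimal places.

4.00

The intersection is the polygon with vertices (11,9), (9,5), (9,9).
By the shoelace formula its area is 4.00.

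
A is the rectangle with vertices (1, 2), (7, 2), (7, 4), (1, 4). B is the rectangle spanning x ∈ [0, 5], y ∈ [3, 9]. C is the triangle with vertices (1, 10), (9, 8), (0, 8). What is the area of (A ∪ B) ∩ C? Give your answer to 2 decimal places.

The region (A ∪ B) ∩ C is the polygon with vertices (5,9), (5,8), (0,8), (0.5,9).
By the shoelace formula its area is 4.75.

4.75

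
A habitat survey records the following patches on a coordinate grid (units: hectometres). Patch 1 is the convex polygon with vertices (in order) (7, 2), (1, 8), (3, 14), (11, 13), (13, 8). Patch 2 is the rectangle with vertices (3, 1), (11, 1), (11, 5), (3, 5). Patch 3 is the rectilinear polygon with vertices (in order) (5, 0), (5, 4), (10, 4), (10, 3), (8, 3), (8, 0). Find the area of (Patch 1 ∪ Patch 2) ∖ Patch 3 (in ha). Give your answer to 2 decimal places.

103.00

|Patch 1 ∪ Patch 2| = 114.
|(Patch 1 ∪ Patch 2) ∩ Patch 3| = 11.
|(Patch 1 ∪ Patch 2) ∖ Patch 3| = 114 − 11 = 103.00.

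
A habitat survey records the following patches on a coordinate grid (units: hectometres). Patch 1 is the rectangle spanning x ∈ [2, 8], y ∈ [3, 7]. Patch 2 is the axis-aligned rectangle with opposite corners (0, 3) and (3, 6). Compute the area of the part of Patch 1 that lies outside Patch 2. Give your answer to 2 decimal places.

21.00

|Patch 1∩Patch 2|: x∈[2,3], y∈[3,6] → 1·3 = 3.
|Patch 1| = 24.
|Patch 1 ∖ Patch 2| = |Patch 1| − |Patch 1∩Patch 2| = 24 − 3 = 21.00.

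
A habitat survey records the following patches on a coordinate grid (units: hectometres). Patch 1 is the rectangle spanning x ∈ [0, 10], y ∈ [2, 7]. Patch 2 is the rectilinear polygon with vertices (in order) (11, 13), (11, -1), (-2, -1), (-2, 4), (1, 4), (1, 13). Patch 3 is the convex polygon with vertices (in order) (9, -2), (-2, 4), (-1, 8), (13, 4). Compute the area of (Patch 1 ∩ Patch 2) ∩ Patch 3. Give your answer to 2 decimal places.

The region (Patch 1 ∩ Patch 2) ∩ Patch 3 is the polygon with vertices (10,2), (1.667,2), (0,2.909), (0,4), (1,4), (1,7), (2.5,7), (10,4.857).
By the shoelace formula its area is 38.21.

38.21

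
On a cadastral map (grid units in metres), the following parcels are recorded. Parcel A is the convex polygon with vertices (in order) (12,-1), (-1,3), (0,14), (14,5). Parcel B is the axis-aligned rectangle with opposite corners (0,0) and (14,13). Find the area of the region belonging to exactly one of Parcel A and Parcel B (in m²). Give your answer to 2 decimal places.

|Parcel A| = 124.5, |Parcel B| = 182, |Parcel A∩Parcel B| = 116.2767.
|Parcel A △ Parcel B| = |Parcel A| + |Parcel B| − 2·|Parcel A∩Parcel B| = 124.5 + 182 − 232.5534 = 73.95.

73.95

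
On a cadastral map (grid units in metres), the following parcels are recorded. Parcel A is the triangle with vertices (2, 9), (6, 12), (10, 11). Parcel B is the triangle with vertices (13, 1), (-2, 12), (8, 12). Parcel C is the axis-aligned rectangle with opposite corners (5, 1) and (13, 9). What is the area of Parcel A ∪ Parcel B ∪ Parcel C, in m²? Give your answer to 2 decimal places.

93.62

By inclusion–exclusion:
Individual areas: |Parcel A| = 8, |Parcel B| = 55, |Parcel C| = 64.
|Parcel A∩Parcel B| = 7.3943.
|Parcel A∩Parcel C| = 0.
|Parcel B∩Parcel C| = 25.9879.
|Parcel A∩Parcel B∩Parcel C| = 0.
|Parcel A ∪ Parcel B ∪ Parcel C| = 127 − 33.3822 + 0 = 93.62.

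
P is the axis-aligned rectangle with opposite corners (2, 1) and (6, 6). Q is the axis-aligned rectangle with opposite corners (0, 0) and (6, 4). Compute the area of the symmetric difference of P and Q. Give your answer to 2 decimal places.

|P∩Q|: x∈[2,6], y∈[1,4] → 4·3 = 12.
|P △ Q| = |P| + |Q| − 2·|P∩Q| = 20 + 24 − 24 = 20.00.

20.00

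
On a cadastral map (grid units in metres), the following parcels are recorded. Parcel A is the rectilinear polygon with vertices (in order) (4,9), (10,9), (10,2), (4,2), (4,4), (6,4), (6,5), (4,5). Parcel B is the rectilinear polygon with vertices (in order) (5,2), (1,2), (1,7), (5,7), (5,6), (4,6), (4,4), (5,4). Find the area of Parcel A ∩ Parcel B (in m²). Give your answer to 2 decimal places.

3.00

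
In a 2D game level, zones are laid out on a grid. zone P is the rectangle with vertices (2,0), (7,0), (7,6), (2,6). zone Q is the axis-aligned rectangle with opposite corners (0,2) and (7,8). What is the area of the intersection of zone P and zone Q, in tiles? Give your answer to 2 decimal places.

20.00

|zone P∩zone Q|: x∈[2,7], y∈[2,6] → 5·4 = 20.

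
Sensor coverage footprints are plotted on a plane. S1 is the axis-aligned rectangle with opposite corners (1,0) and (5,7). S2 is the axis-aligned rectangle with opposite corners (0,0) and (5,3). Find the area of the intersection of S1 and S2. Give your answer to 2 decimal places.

|S1∩S2|: x∈[1,5], y∈[0,3] → 4·3 = 12.

12.00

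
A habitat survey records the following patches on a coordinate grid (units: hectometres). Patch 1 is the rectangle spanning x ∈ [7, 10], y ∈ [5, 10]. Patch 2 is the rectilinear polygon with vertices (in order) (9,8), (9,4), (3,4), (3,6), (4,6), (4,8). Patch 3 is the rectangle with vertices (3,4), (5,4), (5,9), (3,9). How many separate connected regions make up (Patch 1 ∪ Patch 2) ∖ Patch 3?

(Patch 1 ∪ Patch 2) ∖ Patch 3 is a single connected region.

1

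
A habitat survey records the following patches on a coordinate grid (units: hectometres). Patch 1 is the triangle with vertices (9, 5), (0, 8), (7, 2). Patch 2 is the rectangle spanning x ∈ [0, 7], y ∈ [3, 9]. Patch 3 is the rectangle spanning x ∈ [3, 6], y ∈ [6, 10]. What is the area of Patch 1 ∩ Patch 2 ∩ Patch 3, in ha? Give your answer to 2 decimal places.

1.50

The intersection is the polygon with vertices (6,6), (3,6), (3,7).
By the shoelace formula its area is 1.50.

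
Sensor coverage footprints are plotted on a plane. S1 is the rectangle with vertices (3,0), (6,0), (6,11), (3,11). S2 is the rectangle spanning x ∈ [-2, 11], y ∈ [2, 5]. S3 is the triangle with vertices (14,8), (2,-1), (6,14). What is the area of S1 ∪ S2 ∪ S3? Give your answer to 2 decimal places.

107.67

By inclusion–exclusion:
Individual areas: |S1| = 33, |S2| = 39, |S3| = 72.
|S1∩S2|: x∈[3,6], y∈[2,5] → 3·3 = 9.
|S1∩S3| = 21.2583.
|S2∩S3| = 14.4.
|S1∩S2∩S3| = 8.325.
|S1 ∪ S2 ∪ S3| = 144 − 44.6583 + 8.325 = 107.67.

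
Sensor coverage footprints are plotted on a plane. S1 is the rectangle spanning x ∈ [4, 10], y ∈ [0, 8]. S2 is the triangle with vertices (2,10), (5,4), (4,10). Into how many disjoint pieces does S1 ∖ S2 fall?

S1 ∖ S2 is a single connected region.

1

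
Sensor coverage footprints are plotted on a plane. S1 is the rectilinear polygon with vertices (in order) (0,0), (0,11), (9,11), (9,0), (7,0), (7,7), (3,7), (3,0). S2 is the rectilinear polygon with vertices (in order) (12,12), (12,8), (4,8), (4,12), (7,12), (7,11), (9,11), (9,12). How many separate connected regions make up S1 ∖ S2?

S1 ∖ S2 is a single connected region.

1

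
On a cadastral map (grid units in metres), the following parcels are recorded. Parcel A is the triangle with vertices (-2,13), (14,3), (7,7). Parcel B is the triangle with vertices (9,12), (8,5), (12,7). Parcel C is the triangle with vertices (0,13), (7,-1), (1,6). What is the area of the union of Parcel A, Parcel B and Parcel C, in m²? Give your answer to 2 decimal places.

By inclusion–exclusion:
Individual areas: |Parcel A| = 3, |Parcel B| = 13, |Parcel C| = 17.5.
|Parcel A∩Parcel B| = 0.3427.
|Parcel A∩Parcel C| = 0.0807.
|Parcel B∩Parcel C| = 0.
|Parcel A∩Parcel B∩Parcel C| = 0.
|Parcel A ∪ Parcel B ∪ Parcel C| = 33.5 − 0.4234 + 0 = 33.08.

33.08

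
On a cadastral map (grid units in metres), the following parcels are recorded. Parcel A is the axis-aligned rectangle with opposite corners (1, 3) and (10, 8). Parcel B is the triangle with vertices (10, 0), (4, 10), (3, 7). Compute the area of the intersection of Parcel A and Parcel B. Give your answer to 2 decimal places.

10.33

The intersection is the polygon with vertices (5.2,8), (8.2,3), (7,3), (3,7), (3.333,8).
By the shoelace formula its area is 10.33.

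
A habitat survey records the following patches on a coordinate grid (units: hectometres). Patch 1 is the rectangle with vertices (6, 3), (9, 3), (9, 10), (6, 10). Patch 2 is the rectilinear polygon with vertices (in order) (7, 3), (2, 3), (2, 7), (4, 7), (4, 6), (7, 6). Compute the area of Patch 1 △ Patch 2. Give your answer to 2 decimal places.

|Patch 1| = 21, |Patch 2| = 17, |Patch 1∩Patch 2| = 3.
|Patch 1 △ Patch 2| = |Patch 1| + |Patch 2| − 2·|Patch 1∩Patch 2| = 21 + 17 − 6 = 32.00.

32.00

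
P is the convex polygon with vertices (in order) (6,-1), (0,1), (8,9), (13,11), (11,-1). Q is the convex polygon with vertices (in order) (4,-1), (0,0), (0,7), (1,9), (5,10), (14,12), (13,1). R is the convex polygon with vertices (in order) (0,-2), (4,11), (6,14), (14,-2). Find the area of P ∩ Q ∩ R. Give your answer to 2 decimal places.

The intersection is the polygon with vertices (8,9), (8.417,9.167), (11.625,2.75), (11.269,0.615), (5.2,-0.733), (0.837,0.721), (1.333,2.333).
By the shoelace formula its area is 61.22.

61.22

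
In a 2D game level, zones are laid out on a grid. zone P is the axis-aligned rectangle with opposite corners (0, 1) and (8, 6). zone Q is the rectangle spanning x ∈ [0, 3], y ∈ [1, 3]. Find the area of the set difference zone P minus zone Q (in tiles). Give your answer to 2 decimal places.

34.00

|zone P∩zone Q|: x∈[0,3], y∈[1,3] → 3·2 = 6.
|zone P| = 40.
|zone P ∖ zone Q| = |zone P| − |zone P∩zone Q| = 40 − 6 = 34.00.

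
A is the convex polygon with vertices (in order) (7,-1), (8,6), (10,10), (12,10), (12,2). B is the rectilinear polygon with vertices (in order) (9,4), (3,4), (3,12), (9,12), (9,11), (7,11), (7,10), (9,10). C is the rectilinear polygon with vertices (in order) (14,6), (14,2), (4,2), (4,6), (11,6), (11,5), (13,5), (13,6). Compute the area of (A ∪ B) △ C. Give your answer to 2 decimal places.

69.00

|A ∪ B| = 78.7143.
|(A ∪ B) ∩ C| = 23.8571.
|(A ∪ B) △ C| = 78.7143 + 38 − 47.7143 = 69.00.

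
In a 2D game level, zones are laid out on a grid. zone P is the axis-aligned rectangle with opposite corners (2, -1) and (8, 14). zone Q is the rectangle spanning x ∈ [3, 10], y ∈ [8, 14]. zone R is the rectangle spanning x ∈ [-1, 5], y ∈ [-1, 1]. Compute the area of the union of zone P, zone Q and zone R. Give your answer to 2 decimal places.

By inclusion–exclusion:
Individual areas: |zone P| = 90, |zone Q| = 42, |zone R| = 12.
|zone P∩zone Q|: x∈[3,8], y∈[8,14] → 5·6 = 30.
|zone P∩zone R|: x∈[2,5], y∈[-1,1] → 3·2 = 6.
|zone Q∩zone R| = 0 (no overlap).
|zone P∩zone Q∩zone R| = 0.
|zone P ∪ zone Q ∪ zone R| = 144 − 36 + 0 = 108.00.

108.00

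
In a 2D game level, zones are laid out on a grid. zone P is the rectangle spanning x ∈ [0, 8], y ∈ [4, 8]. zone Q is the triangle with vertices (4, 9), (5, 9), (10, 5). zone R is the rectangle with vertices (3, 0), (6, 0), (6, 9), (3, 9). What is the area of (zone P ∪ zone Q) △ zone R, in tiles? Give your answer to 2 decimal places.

|zone P ∪ zone Q| = 33.1417.
|(zone P ∪ zone Q) ∩ zone R| = 12.85.
|(zone P ∪ zone Q) △ zone R| = 33.1417 + 27 − 25.7 = 34.44.

34.44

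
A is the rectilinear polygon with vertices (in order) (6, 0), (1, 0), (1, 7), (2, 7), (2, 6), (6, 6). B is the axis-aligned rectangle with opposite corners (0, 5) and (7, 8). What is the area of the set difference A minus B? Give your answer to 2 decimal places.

25.00

|A| = 31, |A∩B| = 6.
|A ∖ B| = |A| − |A∩B| = 31 − 6 = 25.00.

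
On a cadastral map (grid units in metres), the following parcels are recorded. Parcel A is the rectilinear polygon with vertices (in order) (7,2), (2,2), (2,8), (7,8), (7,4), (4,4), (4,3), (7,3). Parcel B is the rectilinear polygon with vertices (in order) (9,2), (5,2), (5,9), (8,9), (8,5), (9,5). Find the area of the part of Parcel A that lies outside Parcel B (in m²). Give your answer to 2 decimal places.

17.00

|Parcel A| = 27, |Parcel A∩Parcel B| = 10.
|Parcel A ∖ Parcel B| = |Parcel A| − |Parcel A∩Parcel B| = 27 − 10 = 17.00.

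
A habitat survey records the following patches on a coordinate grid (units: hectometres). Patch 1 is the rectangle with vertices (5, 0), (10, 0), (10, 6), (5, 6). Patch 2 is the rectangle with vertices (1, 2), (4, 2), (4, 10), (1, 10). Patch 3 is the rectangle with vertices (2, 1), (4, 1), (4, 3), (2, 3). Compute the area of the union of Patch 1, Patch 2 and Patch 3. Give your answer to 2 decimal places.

By inclusion–exclusion:
Individual areas: |Patch 1| = 30, |Patch 2| = 24, |Patch 3| = 4.
|Patch 1∩Patch 2| = 0 (no overlap).
|Patch 1∩Patch 3| = 0 (no overlap).
|Patch 2∩Patch 3|: x∈[2,4], y∈[2,3] → 2·1 = 2.
|Patch 1∩Patch 2∩Patch 3| = 0.
|Patch 1 ∪ Patch 2 ∪ Patch 3| = 58 − 2 + 0 = 56.00.

56.00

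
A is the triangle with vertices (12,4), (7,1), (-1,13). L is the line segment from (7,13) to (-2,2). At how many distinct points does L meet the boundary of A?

2

The segment meets the boundary at (2.592,7.612), (4.107,9.464).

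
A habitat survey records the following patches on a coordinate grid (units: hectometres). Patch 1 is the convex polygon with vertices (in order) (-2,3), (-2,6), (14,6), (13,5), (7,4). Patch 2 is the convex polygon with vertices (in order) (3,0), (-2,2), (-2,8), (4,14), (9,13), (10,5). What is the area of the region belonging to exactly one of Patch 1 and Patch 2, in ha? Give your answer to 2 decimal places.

|Patch 1| = 32, |Patch 2| = 120, |Patch 1∩Patch 2| = 27.4592.
|Patch 1 △ Patch 2| = |Patch 1| + |Patch 2| − 2·|Patch 1∩Patch 2| = 32 + 120 − 54.9185 = 97.08.

97.08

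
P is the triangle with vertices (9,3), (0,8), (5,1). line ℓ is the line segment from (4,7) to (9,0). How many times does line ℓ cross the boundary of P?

2

The segment meets the boundary at (7.421,2.211), (5.447,4.974).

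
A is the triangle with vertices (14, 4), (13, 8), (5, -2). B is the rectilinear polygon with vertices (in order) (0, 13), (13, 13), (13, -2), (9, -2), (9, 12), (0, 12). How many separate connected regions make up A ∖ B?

2

A ∖ B splits into 2 disjoint pieces (area 2.3333, area 4.6667).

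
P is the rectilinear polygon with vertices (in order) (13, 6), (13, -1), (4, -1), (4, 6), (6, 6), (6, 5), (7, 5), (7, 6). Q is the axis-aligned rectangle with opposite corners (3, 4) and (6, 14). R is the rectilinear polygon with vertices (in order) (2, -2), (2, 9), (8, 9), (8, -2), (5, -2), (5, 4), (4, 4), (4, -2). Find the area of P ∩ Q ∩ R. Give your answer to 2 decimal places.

The intersection is the polygon with vertices (6,6), (6,5), (6,4), (5,4), (4,4), (4,6).
By the shoelace formula its area is 4.00.

4.00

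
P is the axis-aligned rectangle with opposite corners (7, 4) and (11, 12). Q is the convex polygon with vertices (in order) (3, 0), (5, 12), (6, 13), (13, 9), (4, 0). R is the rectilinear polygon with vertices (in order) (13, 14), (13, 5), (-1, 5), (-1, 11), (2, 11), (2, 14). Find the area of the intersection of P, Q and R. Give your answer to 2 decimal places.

The intersection is the polygon with vertices (9,5), (7,5), (7,12), (7.75,12), (11,10.143), (11,7).
By the shoelace formula its area is 22.98.

22.98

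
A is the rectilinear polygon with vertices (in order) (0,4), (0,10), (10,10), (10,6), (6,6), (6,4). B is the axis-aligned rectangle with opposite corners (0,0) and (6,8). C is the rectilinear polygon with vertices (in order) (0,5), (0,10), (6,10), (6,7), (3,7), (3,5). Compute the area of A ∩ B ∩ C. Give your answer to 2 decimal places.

The intersection is the polygon with vertices (6,8), (6,7), (3,7), (3,5), (0,5), (0,8).
By the shoelace formula its area is 12.00.

12.00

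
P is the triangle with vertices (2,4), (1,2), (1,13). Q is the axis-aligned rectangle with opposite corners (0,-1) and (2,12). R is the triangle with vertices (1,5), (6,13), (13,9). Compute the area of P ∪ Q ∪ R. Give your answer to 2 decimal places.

By inclusion–exclusion:
Individual areas: |P| = 5.5, |Q| = 26, |R| = 38.
|P∩Q| = 5.4444.
|P∩R| = 0.4097.
|Q∩R| = 0.6333.
|P∩Q∩R| = 0.4097.
|P ∪ Q ∪ R| = 69.5 − 6.4875 + 0.4097 = 63.42.

63.42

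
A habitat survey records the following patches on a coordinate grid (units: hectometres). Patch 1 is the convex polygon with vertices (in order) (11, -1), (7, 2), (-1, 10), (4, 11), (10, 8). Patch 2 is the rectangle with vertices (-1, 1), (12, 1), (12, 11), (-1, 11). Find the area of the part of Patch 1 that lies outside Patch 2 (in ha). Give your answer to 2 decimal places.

2.44

|Patch 1| = 63, |Patch 1∩Patch 2| = 60.5556.
|Patch 1 ∖ Patch 2| = |Patch 1| − |Patch 1∩Patch 2| = 63 − 60.5556 = 2.44.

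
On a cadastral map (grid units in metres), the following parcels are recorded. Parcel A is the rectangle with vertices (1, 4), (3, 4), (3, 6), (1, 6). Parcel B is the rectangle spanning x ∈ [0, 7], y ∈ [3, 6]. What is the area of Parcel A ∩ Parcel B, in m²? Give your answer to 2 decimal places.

|Parcel A∩Parcel B|: x∈[1,3], y∈[4,6] → 2·2 = 4.

4.00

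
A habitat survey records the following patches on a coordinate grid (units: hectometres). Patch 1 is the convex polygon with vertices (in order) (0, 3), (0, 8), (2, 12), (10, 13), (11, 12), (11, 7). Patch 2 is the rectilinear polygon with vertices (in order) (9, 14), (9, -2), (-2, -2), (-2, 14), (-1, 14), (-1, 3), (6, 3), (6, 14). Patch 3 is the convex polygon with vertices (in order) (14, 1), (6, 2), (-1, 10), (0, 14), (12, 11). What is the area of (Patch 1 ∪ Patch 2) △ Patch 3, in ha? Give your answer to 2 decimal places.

|Patch 1 ∪ Patch 2| = 155.6193.
|(Patch 1 ∪ Patch 2) ∩ Patch 3| = 74.2876.
|(Patch 1 ∪ Patch 2) △ Patch 3| = 155.6193 + 120 − 148.5752 = 127.04.

127.04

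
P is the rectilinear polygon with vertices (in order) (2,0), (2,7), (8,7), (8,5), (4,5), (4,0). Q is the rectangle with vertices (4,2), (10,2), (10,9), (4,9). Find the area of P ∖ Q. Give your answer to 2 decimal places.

|P| = 22, |P∩Q| = 8.
|P ∖ Q| = |P| − |P∩Q| = 22 − 8 = 14.00.

14.00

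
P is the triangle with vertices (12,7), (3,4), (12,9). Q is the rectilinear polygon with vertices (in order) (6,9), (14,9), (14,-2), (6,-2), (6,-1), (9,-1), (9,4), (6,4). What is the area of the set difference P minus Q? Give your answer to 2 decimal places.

1.00

|P| = 9, |P∩Q| = 8.
|P ∖ Q| = |P| − |P∩Q| = 9 − 8 = 1.00.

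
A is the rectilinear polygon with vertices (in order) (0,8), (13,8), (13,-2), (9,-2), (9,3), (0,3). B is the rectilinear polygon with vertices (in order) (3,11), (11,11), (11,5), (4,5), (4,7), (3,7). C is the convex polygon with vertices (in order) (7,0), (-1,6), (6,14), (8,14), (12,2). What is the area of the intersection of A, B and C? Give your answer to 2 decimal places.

20.50

The intersection is the polygon with vertices (4,5), (4,7), (3,7), (3,8), (10,8), (11,5).
By the shoelace formula its area is 20.50.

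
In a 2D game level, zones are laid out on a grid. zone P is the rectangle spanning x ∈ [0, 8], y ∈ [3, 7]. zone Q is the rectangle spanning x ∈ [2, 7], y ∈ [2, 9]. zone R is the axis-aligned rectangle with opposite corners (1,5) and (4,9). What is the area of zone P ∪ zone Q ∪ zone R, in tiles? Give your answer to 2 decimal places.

By inclusion–exclusion:
Individual areas: |zone P| = 32, |zone Q| = 35, |zone R| = 12.
|zone P∩zone Q|: x∈[2,7], y∈[3,7] → 5·4 = 20.
|zone P∩zone R|: x∈[1,4], y∈[5,7] → 3·2 = 6.
|zone Q∩zone R|: x∈[2,4], y∈[5,9] → 2·4 = 8.
|zone P∩zone Q∩zone R| = 4.
|zone P ∪ zone Q ∪ zone R| = 79 − 34 + 4 = 49.00.

49.00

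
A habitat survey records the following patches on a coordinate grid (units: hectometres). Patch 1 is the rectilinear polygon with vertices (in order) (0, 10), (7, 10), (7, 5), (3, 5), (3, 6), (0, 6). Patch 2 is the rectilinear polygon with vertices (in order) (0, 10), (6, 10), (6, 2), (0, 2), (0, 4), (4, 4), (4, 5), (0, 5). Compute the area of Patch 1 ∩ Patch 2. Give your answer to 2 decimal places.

27.00

The intersection is the polygon with vertices (6,10), (6,5), (4,5), (3,5), (3,6), (0,6), (0,10).
By the shoelace formula its area is 27.00.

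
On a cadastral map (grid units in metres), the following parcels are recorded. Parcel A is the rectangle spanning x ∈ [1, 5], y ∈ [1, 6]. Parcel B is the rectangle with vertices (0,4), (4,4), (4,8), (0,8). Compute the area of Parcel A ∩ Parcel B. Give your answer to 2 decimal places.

6.00

|Parcel A∩Parcel B|: x∈[1,4], y∈[4,6] → 3·2 = 6.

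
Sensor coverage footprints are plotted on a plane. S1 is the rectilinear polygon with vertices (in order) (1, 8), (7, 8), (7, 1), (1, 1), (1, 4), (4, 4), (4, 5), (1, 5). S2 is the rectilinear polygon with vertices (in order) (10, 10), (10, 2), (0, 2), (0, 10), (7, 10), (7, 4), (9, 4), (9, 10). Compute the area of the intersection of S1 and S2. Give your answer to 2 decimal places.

33.00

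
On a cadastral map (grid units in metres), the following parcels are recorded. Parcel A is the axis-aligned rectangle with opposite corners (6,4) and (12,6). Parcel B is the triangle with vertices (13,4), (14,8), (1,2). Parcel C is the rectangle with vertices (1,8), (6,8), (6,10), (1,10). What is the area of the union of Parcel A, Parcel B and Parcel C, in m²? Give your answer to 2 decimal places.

36.10

By inclusion–exclusion:
Individual areas: |Parcel A| = 12, |Parcel B| = 23, |Parcel C| = 10.
|Parcel A∩Parcel B| = 8.8974.
|Parcel A∩Parcel C| = 0 (no overlap).
|Parcel B∩Parcel C| = 0.
|Parcel A∩Parcel B∩Parcel C| = 0.
|Parcel A ∪ Parcel B ∪ Parcel C| = 45 − 8.8974 + 0 = 36.10.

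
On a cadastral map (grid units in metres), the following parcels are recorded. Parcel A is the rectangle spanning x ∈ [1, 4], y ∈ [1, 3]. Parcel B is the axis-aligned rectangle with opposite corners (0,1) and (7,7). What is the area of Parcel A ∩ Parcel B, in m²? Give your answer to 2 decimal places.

|Parcel A∩Parcel B|: x∈[1,4], y∈[1,3] → 3·2 = 6.

6.00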